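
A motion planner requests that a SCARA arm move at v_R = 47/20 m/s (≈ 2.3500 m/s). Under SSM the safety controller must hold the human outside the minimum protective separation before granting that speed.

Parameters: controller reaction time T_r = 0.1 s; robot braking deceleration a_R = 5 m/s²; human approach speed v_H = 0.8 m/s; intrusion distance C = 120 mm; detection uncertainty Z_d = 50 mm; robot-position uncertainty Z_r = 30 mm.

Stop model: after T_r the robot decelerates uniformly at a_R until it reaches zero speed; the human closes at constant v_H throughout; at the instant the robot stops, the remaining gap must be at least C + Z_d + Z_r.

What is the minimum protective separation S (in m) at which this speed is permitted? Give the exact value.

stop time T_s = (47/20)/5 = 0.4700 s
robot covers v_R·T_r = 2.3500·0.1000 = 0.2350 m before braking
robot under decel: 2.3500²/(2·5.0000) = 0.5523 m
human over T_r+T_s: 0.8000·(0.1000+0.4700) = 0.4560 m
residual clearance needed = 0.1200+0.0500+0.0300 = 0.2000 m
S_min ≈ 0.2350+0.5523+0.4560+0.2000  ⇒  S_min = 5773/4000 m

S_min = 5773/4000 m = 1.4432 m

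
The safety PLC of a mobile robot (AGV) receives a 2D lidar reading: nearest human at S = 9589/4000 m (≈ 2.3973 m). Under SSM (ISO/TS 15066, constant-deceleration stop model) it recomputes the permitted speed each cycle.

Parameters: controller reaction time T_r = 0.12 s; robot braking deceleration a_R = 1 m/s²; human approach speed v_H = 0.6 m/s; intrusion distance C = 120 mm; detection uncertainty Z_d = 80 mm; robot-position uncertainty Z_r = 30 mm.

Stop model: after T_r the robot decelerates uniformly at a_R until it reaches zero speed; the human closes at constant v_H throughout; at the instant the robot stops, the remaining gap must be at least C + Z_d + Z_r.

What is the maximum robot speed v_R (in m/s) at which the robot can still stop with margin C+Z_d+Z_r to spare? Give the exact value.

v_R_max = 29/20 m/s = 1.4500 m/s

collect terms ⇒ (1/2)·v_R² + (18/25)·v_R + (-8381/4000) = 0
  disc = (18/25)² − 4·(1/2)·(-8381/4000) = 47089/10000 ; √disc = 217/100
  v_R = (−(18/25) + 217/100) / (2·(1/2)) = 29/20 m/s
check:
stop time T_s = (29/20)/1 = 1.4500 s
robot in T_r: 1.4500·0.1200 = 0.1740 m
braking distance = 1.4500²/(2·1.0000) = 1.0513 m
human over T_r+T_s: 0.6000·(0.1200+1.4500) = 0.9420 m
C+Z_d+Z_r = 0.1200+0.0800+0.0300 = 0.2300 m
sum ≈ 0.1740+1.0513+0.9420+0.2300 ≈ 2.3973 m = S ✓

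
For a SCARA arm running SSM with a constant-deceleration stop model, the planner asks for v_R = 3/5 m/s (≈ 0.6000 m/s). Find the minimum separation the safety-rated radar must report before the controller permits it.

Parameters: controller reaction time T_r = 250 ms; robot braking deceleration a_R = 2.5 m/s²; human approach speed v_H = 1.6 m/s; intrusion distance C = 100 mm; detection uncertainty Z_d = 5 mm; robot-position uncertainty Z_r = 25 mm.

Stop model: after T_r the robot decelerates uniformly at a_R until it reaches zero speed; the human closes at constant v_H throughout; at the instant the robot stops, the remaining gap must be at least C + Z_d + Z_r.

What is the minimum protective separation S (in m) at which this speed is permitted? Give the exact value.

S_min = 142/125 m = 1.1360 m

stop time T_s = (3/5)/(5/2) = 0.2400 s
robot covers v_R·T_r = 0.6000·0.2500 = 0.1500 m before braking
braking distance = 0.6000²/(2·2.5000) = 0.0720 m
human closes 1.6000·0.4900 = 0.7840 m
C+Z_d+Z_r = 0.1000+0.0050+0.0250 = 0.1300 m
S_min ≈ 0.1500+0.0720+0.7840+0.1300  ⇒  S_min = 142/125 m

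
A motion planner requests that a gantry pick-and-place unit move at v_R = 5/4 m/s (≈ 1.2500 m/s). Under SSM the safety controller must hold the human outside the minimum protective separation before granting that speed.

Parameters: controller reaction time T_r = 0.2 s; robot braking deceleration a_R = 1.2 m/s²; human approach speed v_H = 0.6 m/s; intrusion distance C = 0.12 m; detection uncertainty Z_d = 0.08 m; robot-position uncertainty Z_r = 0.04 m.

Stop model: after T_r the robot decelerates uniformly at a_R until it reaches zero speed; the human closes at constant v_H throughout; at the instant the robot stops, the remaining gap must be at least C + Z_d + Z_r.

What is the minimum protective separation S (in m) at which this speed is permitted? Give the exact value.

T_s = v_R/a_R = (5/4)/(6/5) = 1.0417 s
robot covers v_R·T_r = 1.2500·0.2000 = 0.2500 m before braking
robot under decel: 1.2500²/(2·1.2000) = 0.6510 m
person approaches 0.6000·(0.2000+1.0417) = 0.7450 m
margins: 0.1200+0.0800+0.0400 = 0.2400 m
S_min ≈ 0.2500+0.6510+0.7450+0.2400  ⇒  S_min = 9053/4800 m

S_min = 9053/4800 m = 1.8860 m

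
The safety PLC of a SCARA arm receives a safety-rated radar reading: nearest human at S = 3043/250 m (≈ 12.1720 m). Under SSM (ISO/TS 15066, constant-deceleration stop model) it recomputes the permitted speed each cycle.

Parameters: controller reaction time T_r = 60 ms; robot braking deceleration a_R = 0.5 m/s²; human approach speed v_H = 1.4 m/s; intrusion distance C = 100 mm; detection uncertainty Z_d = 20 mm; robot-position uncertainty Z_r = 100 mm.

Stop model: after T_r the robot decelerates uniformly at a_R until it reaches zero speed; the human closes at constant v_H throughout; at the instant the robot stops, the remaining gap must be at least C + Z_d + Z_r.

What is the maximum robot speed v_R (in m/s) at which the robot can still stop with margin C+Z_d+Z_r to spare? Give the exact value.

v_R_max = 23/10 m/s = 2.3000 m/s

quadratic (1)·v² + (143/50)·v + (-2967/250) = 0
  disc = (143/50)² − 4·(1)·(-2967/250) = 139129/2500 ; √disc = 373/50
  v_R = (−(143/50) + 373/50) / (2·(1)) = 23/10 m/s
check:
T_s = v_R/a_R = (23/10)/(1/2) = 4.6000 s
robot covers v_R·T_r = 2.3000·0.0600 = 0.1380 m before braking
braking distance = 2.3000²/(2·0.5000) = 5.2900 m
human over T_r+T_s: 1.4000·(0.0600+4.6000) = 6.5240 m
margins: 0.1000+0.0200+0.1000 = 0.2200 m
sum ≈ 0.1380+5.2900+6.5240+0.2200 ≈ 12.1720 m = S ✓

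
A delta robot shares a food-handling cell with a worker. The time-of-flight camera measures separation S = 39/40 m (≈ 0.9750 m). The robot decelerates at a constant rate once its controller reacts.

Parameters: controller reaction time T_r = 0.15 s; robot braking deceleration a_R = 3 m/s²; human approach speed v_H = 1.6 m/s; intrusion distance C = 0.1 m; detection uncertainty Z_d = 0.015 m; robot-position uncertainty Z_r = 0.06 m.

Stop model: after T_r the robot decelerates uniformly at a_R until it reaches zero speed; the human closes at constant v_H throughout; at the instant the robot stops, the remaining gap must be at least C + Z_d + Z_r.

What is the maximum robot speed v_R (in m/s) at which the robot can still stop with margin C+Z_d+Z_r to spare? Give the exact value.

v_R_max = 7/10 m/s = 0.7000 m/s

collect terms ⇒ (1/6)·v_R² + (41/60)·v_R + (-14/25) = 0
  disc = (41/60)² − 4·(1/6)·(-14/25) = 121/144 ; √disc = 11/12
  v_R = (−(41/60) + 11/12) / (2·(1/6)) = 7/10 m/s
check:
T_s = v_R/a_R = (7/10)/3 = 0.2333 s
robot covers v_R·T_r = 0.7000·0.1500 = 0.1050 m before braking
robot under decel: 0.7000²/(2·3.0000) = 0.0817 m
human over T_r+T_s: 1.6000·(0.1500+0.2333) = 0.6133 m
margins: 0.1000+0.0150+0.0600 = 0.1750 m
sum ≈ 0.1050+0.0817+0.6133+0.1750 ≈ 0.9750 m = S ✓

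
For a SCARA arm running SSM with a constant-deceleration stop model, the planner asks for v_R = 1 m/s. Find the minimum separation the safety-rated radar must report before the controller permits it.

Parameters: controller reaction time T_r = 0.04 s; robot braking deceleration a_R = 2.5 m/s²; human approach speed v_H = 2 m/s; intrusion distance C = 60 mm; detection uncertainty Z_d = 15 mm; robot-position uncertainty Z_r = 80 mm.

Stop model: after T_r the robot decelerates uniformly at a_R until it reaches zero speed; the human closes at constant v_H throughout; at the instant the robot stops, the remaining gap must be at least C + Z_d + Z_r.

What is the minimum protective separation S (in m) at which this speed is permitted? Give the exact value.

braking lasts T_s = 1/(5/2) = 0.4000 s
reaction-phase robot travel = 1.0000·0.0400 = 0.0400 m
robot under decel: 1.0000²/(2·2.5000) = 0.2000 m
human closes 2.0000·0.4400 = 0.8800 m
residual clearance needed = 0.0600+0.0150+0.0800 = 0.1550 m
S_min ≈ 0.0400+0.2000+0.8800+0.1550  ⇒  S_min = 51/40 m

S_min = 51/40 m = 1.2750 m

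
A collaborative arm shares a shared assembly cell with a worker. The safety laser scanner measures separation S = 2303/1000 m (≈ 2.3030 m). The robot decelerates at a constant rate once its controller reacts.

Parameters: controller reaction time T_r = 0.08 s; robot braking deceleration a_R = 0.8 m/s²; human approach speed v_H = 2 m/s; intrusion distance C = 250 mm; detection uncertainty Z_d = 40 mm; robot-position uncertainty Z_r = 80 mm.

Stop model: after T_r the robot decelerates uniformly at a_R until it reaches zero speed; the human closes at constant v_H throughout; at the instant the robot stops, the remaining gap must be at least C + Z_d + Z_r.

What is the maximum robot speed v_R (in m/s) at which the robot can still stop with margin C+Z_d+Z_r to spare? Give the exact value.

quadratic (5/8)·v² + (129/50)·v + (-1773/1000) = 0
  disc = (129/50)² − 4·(5/8)·(-1773/1000) = 110889/10000 ; √disc = 333/100
  v_R = (−(129/50) + 333/100) / (2·(5/8)) = 3/5 m/s
check:
T_s = v_R/a_R = (3/5)/(4/5) = 0.7500 s
robot covers v_R·T_r = 0.6000·0.0800 = 0.0480 m before braking
braking distance = 0.6000²/(2·0.8000) = 0.2250 m
person approaches 2.0000·(0.0800+0.7500) = 1.6600 m
residual clearance needed = 0.2500+0.0400+0.0800 = 0.3700 m
sum ≈ 0.0480+0.2250+1.6600+0.3700 ≈ 2.3030 m = S ✓

v_R_max = 3/5 m/s = 0.6000 m/s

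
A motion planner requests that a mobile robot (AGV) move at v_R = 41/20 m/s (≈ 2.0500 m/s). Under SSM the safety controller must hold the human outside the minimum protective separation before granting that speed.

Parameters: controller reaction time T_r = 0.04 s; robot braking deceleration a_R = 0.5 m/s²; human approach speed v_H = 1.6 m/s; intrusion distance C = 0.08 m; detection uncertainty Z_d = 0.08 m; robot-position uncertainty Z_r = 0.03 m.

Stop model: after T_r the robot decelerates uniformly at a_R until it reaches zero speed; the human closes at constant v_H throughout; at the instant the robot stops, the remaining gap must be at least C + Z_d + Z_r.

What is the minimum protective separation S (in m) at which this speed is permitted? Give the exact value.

stop time T_s = (41/20)/(1/2) = 4.1000 s
reaction-phase robot travel = 2.0500·0.0400 = 0.0820 m
braking distance = 2.0500²/(2·0.5000) = 4.2025 m
person approaches 1.6000·(0.0400+4.1000) = 6.6240 m
margins: 0.0800+0.0800+0.0300 = 0.1900 m
S_min ≈ 0.0820+4.2025+6.6240+0.1900  ⇒  S_min = 22197/2000 m

S_min = 22197/2000 m = 11.0985 m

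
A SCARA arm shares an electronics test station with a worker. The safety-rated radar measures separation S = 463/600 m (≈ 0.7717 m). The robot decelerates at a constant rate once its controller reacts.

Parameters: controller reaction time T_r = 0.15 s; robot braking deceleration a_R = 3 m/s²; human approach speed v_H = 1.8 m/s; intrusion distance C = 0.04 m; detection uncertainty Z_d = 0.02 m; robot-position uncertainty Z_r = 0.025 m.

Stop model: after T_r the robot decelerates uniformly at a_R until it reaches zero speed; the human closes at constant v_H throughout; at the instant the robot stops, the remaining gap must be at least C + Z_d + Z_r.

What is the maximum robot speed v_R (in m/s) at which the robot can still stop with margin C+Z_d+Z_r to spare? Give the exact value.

at the boundary: (1/6)·v² + (3/4)·v + (-5/12) = 0
  disc = (3/4)² − 4·(1/6)·(-5/12) = 121/144 ; √disc = 11/12
  v_R = (−(3/4) + 11/12) / (2·(1/6)) = 1/2 m/s
check:
stop time T_s = (1/2)/3 = 0.1667 s
reaction-phase robot travel = 0.5000·0.1500 = 0.0750 m
braking distance = 0.5000²/(2·3.0000) = 0.0417 m
human over T_r+T_s: 1.8000·(0.1500+0.1667) = 0.5700 m
C+Z_d+Z_r = 0.0400+0.0200+0.0250 = 0.0850 m
sum ≈ 0.0750+0.0417+0.5700+0.0850 ≈ 0.7717 m = S ✓

v_R_max = 1/2 m/s = 0.5000 m/s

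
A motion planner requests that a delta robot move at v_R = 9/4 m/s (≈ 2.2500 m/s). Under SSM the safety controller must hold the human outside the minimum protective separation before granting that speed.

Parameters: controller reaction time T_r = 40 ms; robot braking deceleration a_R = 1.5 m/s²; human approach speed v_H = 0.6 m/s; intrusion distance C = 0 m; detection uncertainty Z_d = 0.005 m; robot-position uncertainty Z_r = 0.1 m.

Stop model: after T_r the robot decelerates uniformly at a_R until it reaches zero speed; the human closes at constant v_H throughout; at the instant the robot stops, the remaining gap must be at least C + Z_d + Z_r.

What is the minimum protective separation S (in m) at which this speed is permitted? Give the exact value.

S_min = 5613/2000 m = 2.8065 m

T_s = v_R/a_R = (9/4)/(3/2) = 1.5000 s
robot covers v_R·T_r = 2.2500·0.0400 = 0.0900 m before braking
robot under decel: 2.2500²/(2·1.5000) = 1.6875 m
person approaches 0.6000·(0.0400+1.5000) = 0.9240 m
margins: 0.0000+0.0050+0.1000 = 0.1050 m
S_min ≈ 0.0900+1.6875+0.9240+0.1050  ⇒  S_min = 5613/2000 m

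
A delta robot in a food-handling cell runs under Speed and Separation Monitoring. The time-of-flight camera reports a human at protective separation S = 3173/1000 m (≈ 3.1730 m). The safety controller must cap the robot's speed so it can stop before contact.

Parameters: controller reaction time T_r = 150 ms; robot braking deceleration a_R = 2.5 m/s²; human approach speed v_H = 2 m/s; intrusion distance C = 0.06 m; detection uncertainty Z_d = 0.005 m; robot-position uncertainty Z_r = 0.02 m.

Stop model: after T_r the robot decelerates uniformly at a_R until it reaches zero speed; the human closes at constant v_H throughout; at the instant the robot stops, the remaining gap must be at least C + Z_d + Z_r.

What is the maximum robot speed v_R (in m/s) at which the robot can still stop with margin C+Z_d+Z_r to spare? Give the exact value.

collect terms ⇒ (1/5)·v_R² + (19/20)·v_R + (-697/250) = 0
  disc = (19/20)² − 4·(1/5)·(-697/250) = 31329/10000 ; √disc = 177/100
  v_R = (−(19/20) + 177/100) / (2·(1/5)) = 41/20 m/s
check:
T_s = v_R/a_R = (41/20)/(5/2) = 0.8200 s
reaction-phase robot travel = 2.0500·0.1500 = 0.3075 m
robot covers 2.0500·0.8200 − ½·2.5000·0.8200² = 0.8405 m while stopping
human over T_r+T_s: 2.0000·(0.1500+0.8200) = 1.9400 m
residual clearance needed = 0.0600+0.0050+0.0200 = 0.0850 m
sum ≈ 0.3075+0.8405+1.9400+0.0850 ≈ 3.1730 m = S ✓

v_R_max = 41/20 m/s = 2.0500 m/s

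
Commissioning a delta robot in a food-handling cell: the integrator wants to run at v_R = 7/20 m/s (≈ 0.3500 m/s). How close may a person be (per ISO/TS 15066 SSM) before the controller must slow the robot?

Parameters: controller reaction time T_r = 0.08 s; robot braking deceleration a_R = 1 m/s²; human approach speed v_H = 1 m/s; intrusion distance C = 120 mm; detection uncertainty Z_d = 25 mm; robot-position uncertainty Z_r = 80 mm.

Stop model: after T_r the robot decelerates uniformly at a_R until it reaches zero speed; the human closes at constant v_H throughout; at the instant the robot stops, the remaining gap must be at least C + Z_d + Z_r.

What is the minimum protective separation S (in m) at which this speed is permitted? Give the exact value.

T_s = v_R/a_R = (7/20)/1 = 0.3500 s
robot covers v_R·T_r = 0.3500·0.0800 = 0.0280 m before braking
robot under decel: 0.3500²/(2·1.0000) = 0.0612 m
human over T_r+T_s: 1.0000·(0.0800+0.3500) = 0.4300 m
C+Z_d+Z_r = 0.1200+0.0250+0.0800 = 0.2250 m
S_min ≈ 0.0280+0.0612+0.4300+0.2250  ⇒  S_min = 2977/4000 m

S_min = 2977/4000 m = 0.7442 m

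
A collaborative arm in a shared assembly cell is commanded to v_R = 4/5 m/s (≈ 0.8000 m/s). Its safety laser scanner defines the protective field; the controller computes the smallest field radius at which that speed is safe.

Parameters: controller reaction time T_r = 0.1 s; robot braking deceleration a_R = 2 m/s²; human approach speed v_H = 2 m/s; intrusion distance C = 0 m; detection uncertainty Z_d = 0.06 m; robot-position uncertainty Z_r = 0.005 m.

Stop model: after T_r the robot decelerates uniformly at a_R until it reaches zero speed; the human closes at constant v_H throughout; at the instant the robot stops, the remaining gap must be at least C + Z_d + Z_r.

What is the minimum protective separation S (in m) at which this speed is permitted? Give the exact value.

braking lasts T_s = (4/5)/2 = 0.4000 s
reaction-phase robot travel = 0.8000·0.1000 = 0.0800 m
braking distance = 0.8000²/(2·2.0000) = 0.1600 m
human closes 2.0000·0.5000 = 1.0000 m
residual clearance needed = 0.0000+0.0600+0.0050 = 0.0650 m
S_min ≈ 0.0800+0.1600+1.0000+0.0650  ⇒  S_min = 261/200 m

S_min = 261/200 m = 1.3050 m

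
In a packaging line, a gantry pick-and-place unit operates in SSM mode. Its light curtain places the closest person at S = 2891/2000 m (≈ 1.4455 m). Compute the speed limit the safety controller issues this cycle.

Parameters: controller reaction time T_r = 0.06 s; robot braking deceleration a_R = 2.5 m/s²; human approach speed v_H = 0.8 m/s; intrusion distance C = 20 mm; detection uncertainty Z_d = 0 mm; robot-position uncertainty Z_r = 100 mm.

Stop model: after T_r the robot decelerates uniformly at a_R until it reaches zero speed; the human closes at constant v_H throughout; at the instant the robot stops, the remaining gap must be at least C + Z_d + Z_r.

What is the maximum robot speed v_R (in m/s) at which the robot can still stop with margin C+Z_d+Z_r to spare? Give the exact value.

v_R_max = 7/4 m/s = 1.7500 m/s

collect terms ⇒ (1/5)·v_R² + (19/50)·v_R + (-511/400) = 0
  disc = (19/50)² − 4·(1/5)·(-511/400) = 729/625 ; √disc = 27/25
  v_R = (−(19/50) + 27/25) / (2·(1/5)) = 7/4 m/s
check:
stop time T_s = (7/4)/(5/2) = 0.7000 s
robot in T_r: 1.7500·0.0600 = 0.1050 m
braking distance = 1.7500²/(2·2.5000) = 0.6125 m
human closes 0.8000·0.7600 = 0.6080 m
C+Z_d+Z_r = 0.0200+0.0000+0.1000 = 0.1200 m
sum ≈ 0.1050+0.6125+0.6080+0.1200 ≈ 1.4455 m = S ✓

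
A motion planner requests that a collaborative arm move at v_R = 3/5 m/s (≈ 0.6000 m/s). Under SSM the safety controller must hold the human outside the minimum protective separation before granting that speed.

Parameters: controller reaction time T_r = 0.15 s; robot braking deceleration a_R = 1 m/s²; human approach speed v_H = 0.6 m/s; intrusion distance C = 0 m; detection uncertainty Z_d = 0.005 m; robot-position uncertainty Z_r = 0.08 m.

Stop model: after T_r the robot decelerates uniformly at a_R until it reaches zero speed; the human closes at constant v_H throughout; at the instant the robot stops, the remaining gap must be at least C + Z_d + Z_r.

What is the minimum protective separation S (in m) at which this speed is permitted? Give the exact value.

stop time T_s = (3/5)/1 = 0.6000 s
robot in T_r: 0.6000·0.1500 = 0.0900 m
robot under decel: 0.6000²/(2·1.0000) = 0.1800 m
human closes 0.6000·0.7500 = 0.4500 m
C+Z_d+Z_r = 0.0000+0.0050+0.0800 = 0.0850 m
S_min ≈ 0.0900+0.1800+0.4500+0.0850  ⇒  S_min = 161/200 m

S_min = 161/200 m = 0.8050 m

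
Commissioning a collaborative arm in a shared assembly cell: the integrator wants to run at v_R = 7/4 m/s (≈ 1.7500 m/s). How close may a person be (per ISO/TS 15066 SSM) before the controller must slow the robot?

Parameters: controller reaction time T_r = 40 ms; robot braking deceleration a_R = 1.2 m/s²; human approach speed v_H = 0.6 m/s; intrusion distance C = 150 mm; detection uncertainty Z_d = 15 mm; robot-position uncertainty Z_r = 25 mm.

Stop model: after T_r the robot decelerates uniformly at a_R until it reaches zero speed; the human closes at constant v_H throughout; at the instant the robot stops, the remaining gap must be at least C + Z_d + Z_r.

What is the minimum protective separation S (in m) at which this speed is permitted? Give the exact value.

S_min = 58441/24000 m = 2.4350 m

stop time T_s = (7/4)/(6/5) = 1.4583 s
robot in T_r: 1.7500·0.0400 = 0.0700 m
braking distance = 1.7500²/(2·1.2000) = 1.2760 m
human over T_r+T_s: 0.6000·(0.0400+1.4583) = 0.8990 m
margins: 0.1500+0.0150+0.0250 = 0.1900 m
S_min ≈ 0.0700+1.2760+0.8990+0.1900  ⇒  S_min = 58441/24000 m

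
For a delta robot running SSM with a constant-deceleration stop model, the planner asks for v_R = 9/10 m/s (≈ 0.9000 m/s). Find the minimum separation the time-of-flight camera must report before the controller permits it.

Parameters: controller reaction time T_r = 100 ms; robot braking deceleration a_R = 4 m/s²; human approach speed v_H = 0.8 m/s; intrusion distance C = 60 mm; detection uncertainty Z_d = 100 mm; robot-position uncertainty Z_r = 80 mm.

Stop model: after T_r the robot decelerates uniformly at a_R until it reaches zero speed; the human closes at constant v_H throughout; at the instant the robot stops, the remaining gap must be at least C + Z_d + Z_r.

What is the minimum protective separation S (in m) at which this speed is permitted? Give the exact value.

braking lasts T_s = (9/10)/4 = 0.2250 s
reaction-phase robot travel = 0.9000·0.1000 = 0.0900 m
robot under decel: 0.9000²/(2·4.0000) = 0.1013 m
person approaches 0.8000·(0.1000+0.2250) = 0.2600 m
residual clearance needed = 0.0600+0.1000+0.0800 = 0.2400 m
S_min ≈ 0.0900+0.1013+0.2600+0.2400  ⇒  S_min = 553/800 m

S_min = 553/800 m = 0.6913 m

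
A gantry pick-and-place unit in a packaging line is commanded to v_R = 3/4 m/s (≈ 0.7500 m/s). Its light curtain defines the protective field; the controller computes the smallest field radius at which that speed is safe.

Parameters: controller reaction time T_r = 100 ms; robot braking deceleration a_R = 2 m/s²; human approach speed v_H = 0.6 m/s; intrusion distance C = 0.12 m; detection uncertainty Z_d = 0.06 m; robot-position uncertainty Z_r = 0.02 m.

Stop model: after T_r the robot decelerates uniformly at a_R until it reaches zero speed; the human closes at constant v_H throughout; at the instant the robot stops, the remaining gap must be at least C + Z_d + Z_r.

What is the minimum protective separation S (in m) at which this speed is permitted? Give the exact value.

braking lasts T_s = (3/4)/2 = 0.3750 s
robot covers v_R·T_r = 0.7500·0.1000 = 0.0750 m before braking
robot covers 0.7500·0.3750 − ½·2.0000·0.3750² = 0.1406 m while stopping
human closes 0.6000·0.4750 = 0.2850 m
margins: 0.1200+0.0600+0.0200 = 0.2000 m
S_min ≈ 0.0750+0.1406+0.2850+0.2000  ⇒  S_min = 1121/1600 m

S_min = 1121/1600 m = 0.7006 m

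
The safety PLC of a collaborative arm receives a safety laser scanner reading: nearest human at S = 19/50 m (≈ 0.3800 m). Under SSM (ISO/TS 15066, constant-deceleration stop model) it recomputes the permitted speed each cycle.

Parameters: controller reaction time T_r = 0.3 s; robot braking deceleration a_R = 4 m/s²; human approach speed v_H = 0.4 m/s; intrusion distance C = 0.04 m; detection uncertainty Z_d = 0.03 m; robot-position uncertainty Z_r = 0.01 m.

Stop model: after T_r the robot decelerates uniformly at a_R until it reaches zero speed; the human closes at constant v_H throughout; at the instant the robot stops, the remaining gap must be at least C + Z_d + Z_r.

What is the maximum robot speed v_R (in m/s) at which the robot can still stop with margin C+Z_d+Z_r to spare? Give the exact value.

v_R_max = 2/5 m/s = 0.4000 m/s

quadratic (1/8)·v² + (2/5)·v + (-9/50) = 0
  disc = (2/5)² − 4·(1/8)·(-9/50) = 1/4 ; √disc = 1/2
  v_R = (−(2/5) + 1/2) / (2·(1/8)) = 2/5 m/s
check:
braking lasts T_s = (2/5)/4 = 0.1000 s
robot covers v_R·T_r = 0.4000·0.3000 = 0.1200 m before braking
robot under decel: 0.4000²/(2·4.0000) = 0.0200 m
human over T_r+T_s: 0.4000·(0.3000+0.1000) = 0.1600 m
margins: 0.0400+0.0300+0.0100 = 0.0800 m
sum ≈ 0.1200+0.0200+0.1600+0.0800 ≈ 0.3800 m = S ✓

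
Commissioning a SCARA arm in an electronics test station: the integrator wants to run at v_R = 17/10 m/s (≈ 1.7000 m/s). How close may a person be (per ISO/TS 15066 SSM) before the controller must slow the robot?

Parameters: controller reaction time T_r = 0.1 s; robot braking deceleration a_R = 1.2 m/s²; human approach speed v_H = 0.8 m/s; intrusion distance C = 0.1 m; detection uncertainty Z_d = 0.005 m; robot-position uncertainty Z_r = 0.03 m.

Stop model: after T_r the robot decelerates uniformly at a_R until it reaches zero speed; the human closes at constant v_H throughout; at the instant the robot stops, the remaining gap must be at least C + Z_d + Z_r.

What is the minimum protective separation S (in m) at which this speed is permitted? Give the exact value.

stop time T_s = (17/10)/(6/5) = 1.4167 s
robot covers v_R·T_r = 1.7000·0.1000 = 0.1700 m before braking
robot covers 1.7000·1.4167 − ½·1.2000·1.4167² = 1.2042 m while stopping
human closes 0.8000·1.5167 = 1.2133 m
margins: 0.1000+0.0050+0.0300 = 0.1350 m
S_min ≈ 0.1700+1.2042+1.2133+0.1350  ⇒  S_min = 1089/400 m

S_min = 1089/400 m = 2.7225 m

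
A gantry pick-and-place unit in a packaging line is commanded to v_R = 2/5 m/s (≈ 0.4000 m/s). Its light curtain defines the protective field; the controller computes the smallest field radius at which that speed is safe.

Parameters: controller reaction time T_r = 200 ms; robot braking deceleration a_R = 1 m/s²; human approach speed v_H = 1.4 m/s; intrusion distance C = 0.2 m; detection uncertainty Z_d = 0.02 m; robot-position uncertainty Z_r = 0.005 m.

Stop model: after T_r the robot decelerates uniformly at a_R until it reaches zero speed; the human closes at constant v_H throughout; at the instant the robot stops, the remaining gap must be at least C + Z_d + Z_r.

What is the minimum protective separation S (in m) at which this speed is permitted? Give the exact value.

stop time T_s = (2/5)/1 = 0.4000 s
robot covers v_R·T_r = 0.4000·0.2000 = 0.0800 m before braking
robot under decel: 0.4000²/(2·1.0000) = 0.0800 m
human over T_r+T_s: 1.4000·(0.2000+0.4000) = 0.8400 m
C+Z_d+Z_r = 0.2000+0.0200+0.0050 = 0.2250 m
S_min ≈ 0.0800+0.0800+0.8400+0.2250  ⇒  S_min = 49/40 m

S_min = 49/40 m = 1.2250 m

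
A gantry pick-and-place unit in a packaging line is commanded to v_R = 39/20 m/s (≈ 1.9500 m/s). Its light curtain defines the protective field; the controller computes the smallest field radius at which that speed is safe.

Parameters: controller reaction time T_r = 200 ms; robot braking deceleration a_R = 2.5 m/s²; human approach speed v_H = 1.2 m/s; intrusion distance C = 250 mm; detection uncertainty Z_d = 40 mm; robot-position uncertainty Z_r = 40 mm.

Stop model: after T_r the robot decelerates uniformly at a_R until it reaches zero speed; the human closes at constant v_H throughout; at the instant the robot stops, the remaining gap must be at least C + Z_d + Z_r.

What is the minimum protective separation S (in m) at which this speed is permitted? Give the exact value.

T_s = v_R/a_R = (39/20)/(5/2) = 0.7800 s
robot in T_r: 1.9500·0.2000 = 0.3900 m
braking distance = 1.9500²/(2·2.5000) = 0.7605 m
human closes 1.2000·0.9800 = 1.1760 m
residual clearance needed = 0.2500+0.0400+0.0400 = 0.3300 m
S_min ≈ 0.3900+0.7605+1.1760+0.3300  ⇒  S_min = 5313/2000 m

S_min = 5313/2000 m = 2.6565 m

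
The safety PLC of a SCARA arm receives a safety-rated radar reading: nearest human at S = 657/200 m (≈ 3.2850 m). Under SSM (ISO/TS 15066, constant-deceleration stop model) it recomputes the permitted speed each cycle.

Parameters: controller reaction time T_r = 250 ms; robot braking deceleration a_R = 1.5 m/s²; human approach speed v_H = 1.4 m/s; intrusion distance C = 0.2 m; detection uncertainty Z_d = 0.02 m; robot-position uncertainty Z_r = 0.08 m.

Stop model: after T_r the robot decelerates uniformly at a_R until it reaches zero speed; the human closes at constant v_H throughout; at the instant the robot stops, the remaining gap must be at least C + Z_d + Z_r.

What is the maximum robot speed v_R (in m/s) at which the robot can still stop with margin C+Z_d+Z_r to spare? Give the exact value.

collect terms ⇒ (1/3)·v_R² + (71/60)·v_R + (-527/200) = 0
  disc = (71/60)² − 4·(1/3)·(-527/200) = 17689/3600 ; √disc = 133/60
  v_R = (−(71/60) + 133/60) / (2·(1/3)) = 31/20 m/s
check:
stop time T_s = (31/20)/(3/2) = 1.0333 s
reaction-phase robot travel = 1.5500·0.2500 = 0.3875 m
robot under decel: 1.5500²/(2·1.5000) = 0.8008 m
human over T_r+T_s: 1.4000·(0.2500+1.0333) = 1.7967 m
C+Z_d+Z_r = 0.2000+0.0200+0.0800 = 0.3000 m
sum ≈ 0.3875+0.8008+1.7967+0.3000 ≈ 3.2850 m = S ✓

v_R_max = 31/20 m/s = 1.5500 m/s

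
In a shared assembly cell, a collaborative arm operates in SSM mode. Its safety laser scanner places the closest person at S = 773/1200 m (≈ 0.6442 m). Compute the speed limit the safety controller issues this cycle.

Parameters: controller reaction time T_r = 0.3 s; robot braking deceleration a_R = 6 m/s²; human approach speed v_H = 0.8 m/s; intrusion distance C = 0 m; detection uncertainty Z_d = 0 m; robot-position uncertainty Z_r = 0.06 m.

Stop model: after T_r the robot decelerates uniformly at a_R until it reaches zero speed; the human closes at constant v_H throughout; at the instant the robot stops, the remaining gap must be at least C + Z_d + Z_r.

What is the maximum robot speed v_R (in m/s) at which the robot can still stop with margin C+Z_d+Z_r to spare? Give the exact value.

quadratic (1/12)·v² + (13/30)·v + (-413/1200) = 0
  disc = (13/30)² − 4·(1/12)·(-413/1200) = 121/400 ; √disc = 11/20
  v_R = (−(13/30) + 11/20) / (2·(1/12)) = 7/10 m/s
check:
T_s = v_R/a_R = (7/10)/6 = 0.1167 s
robot in T_r: 0.7000·0.3000 = 0.2100 m
robot under decel: 0.7000²/(2·6.0000) = 0.0408 m
person approaches 0.8000·(0.3000+0.1167) = 0.3333 m
C+Z_d+Z_r = 0.0000+0.0000+0.0600 = 0.0600 m
sum ≈ 0.2100+0.0408+0.3333+0.0600 ≈ 0.6442 m = S ✓

v_R_max = 7/10 m/s = 0.7000 m/s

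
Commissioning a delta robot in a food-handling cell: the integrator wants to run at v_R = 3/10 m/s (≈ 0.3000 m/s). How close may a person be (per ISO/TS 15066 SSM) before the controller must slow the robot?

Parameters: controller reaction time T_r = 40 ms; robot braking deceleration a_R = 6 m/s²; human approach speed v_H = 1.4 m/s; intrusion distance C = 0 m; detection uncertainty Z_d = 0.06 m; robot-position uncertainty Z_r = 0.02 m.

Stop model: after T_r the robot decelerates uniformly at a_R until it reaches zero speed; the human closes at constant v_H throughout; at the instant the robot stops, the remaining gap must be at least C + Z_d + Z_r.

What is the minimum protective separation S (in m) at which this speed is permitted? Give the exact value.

S_min = 451/2000 m = 0.2255 m

braking lasts T_s = (3/10)/6 = 0.0500 s
robot covers v_R·T_r = 0.3000·0.0400 = 0.0120 m before braking
robot covers 0.3000·0.0500 − ½·6.0000·0.0500² = 0.0075 m while stopping
human closes 1.4000·0.0900 = 0.1260 m
C+Z_d+Z_r = 0.0000+0.0600+0.0200 = 0.0800 m
S_min ≈ 0.0120+0.0075+0.1260+0.0800  ⇒  S_min = 451/2000 m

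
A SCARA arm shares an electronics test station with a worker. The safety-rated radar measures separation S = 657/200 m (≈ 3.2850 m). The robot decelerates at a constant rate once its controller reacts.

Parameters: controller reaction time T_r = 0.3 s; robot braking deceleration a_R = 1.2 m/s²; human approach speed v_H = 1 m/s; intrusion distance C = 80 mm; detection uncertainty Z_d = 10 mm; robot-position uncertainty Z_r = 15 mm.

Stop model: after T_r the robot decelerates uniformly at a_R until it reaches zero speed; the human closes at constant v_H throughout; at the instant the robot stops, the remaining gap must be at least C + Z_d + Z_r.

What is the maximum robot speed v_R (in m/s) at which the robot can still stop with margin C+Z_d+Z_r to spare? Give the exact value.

collect terms ⇒ (5/12)·v_R² + (17/15)·v_R + (-72/25) = 0
  disc = (17/15)² − 4·(5/12)·(-72/25) = 1369/225 ; √disc = 37/15
  v_R = (−(17/15) + 37/15) / (2·(5/12)) = 8/5 m/s
check:
braking lasts T_s = (8/5)/(6/5) = 1.3333 s
reaction-phase robot travel = 1.6000·0.3000 = 0.4800 m
robot covers 1.6000·1.3333 − ½·1.2000·1.3333² = 1.0667 m while stopping
human over T_r+T_s: 1.0000·(0.3000+1.3333) = 1.6333 m
residual clearance needed = 0.0800+0.0100+0.0150 = 0.1050 m
sum ≈ 0.4800+1.0667+1.6333+0.1050 ≈ 3.2850 m = S ✓

v_R_max = 8/5 m/s = 1.6000 m/s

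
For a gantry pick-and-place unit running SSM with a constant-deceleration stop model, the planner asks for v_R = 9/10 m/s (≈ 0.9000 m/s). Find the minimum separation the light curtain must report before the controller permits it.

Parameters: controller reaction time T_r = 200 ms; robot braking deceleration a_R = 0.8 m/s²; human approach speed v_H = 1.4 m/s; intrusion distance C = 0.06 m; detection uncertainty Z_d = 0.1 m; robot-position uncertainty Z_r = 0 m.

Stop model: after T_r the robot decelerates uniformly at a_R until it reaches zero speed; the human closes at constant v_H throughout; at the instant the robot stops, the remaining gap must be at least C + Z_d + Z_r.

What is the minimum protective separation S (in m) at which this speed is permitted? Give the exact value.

S_min = 2161/800 m = 2.7012 m

stop time T_s = (9/10)/(4/5) = 1.1250 s
reaction-phase robot travel = 0.9000·0.2000 = 0.1800 m
braking distance = 0.9000²/(2·0.8000) = 0.5062 m
human closes 1.4000·1.3250 = 1.8550 m
C+Z_d+Z_r = 0.0600+0.1000+0.0000 = 0.1600 m
S_min ≈ 0.1800+0.5062+1.8550+0.1600  ⇒  S_min = 2161/800 m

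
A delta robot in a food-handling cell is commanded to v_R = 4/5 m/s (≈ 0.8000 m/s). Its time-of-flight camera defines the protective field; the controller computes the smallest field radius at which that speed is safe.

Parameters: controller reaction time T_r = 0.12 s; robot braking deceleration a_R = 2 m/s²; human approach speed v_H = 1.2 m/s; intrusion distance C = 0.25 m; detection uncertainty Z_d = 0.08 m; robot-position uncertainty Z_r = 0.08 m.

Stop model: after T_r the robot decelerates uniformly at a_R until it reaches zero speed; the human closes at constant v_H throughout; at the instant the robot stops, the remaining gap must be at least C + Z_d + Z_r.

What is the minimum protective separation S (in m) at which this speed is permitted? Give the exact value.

S_min = 129/100 m = 1.2900 m

braking lasts T_s = (4/5)/2 = 0.4000 s
robot in T_r: 0.8000·0.1200 = 0.0960 m
braking distance = 0.8000²/(2·2.0000) = 0.1600 m
human closes 1.2000·0.5200 = 0.6240 m
margins: 0.2500+0.0800+0.0800 = 0.4100 m
S_min ≈ 0.0960+0.1600+0.6240+0.4100  ⇒  S_min = 129/100 m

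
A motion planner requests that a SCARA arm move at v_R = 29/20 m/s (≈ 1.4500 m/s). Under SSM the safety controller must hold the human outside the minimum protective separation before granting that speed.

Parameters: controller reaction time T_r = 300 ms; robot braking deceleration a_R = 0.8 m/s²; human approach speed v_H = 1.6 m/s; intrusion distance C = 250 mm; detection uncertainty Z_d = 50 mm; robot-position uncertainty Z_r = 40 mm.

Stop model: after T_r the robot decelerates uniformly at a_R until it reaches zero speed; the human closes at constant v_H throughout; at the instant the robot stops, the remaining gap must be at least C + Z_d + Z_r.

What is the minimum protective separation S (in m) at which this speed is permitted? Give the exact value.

S_min = 17501/3200 m = 5.4691 m

braking lasts T_s = (29/20)/(4/5) = 1.8125 s
robot covers v_R·T_r = 1.4500·0.3000 = 0.4350 m before braking
robot under decel: 1.4500²/(2·0.8000) = 1.3141 m
person approaches 1.6000·(0.3000+1.8125) = 3.3800 m
residual clearance needed = 0.2500+0.0500+0.0400 = 0.3400 m
S_min ≈ 0.4350+1.3141+3.3800+0.3400  ⇒  S_min = 17501/3200 m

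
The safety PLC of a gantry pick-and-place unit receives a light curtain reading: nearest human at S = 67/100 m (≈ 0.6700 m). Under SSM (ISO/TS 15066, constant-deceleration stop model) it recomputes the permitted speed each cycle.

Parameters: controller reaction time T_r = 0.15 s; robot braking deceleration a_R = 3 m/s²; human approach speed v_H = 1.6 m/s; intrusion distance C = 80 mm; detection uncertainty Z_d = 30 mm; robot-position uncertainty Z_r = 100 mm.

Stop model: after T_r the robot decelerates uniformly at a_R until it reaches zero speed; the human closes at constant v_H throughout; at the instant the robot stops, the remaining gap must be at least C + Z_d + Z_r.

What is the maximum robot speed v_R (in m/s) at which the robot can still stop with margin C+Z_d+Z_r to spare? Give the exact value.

at the boundary: (1/6)·v² + (41/60)·v + (-11/50) = 0
  disc = (41/60)² − 4·(1/6)·(-11/50) = 2209/3600 ; √disc = 47/60
  v_R = (−(41/60) + 47/60) / (2·(1/6)) = 3/10 m/s
check:
T_s = v_R/a_R = (3/10)/3 = 0.1000 s
robot covers v_R·T_r = 0.3000·0.1500 = 0.0450 m before braking
robot covers 0.3000·0.1000 − ½·3.0000·0.1000² = 0.0150 m while stopping
human closes 1.6000·0.2500 = 0.4000 m
C+Z_d+Z_r = 0.0800+0.0300+0.1000 = 0.2100 m
sum ≈ 0.0450+0.0150+0.4000+0.2100 ≈ 0.6700 m = S ✓

v_R_max = 3/10 m/s = 0.3000 m/s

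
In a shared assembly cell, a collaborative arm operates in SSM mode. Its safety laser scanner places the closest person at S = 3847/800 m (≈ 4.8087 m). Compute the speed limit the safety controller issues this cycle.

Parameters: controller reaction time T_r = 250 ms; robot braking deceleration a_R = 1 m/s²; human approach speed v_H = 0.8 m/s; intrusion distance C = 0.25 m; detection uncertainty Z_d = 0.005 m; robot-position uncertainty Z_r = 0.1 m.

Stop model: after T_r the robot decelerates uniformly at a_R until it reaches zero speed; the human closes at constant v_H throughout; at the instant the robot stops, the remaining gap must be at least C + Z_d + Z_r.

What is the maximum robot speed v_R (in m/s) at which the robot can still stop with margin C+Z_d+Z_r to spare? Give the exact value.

v_R_max = 41/20 m/s = 2.0500 m/s

at the boundary: (1/2)·v² + (21/20)·v + (-3403/800) = 0
  disc = (21/20)² − 4·(1/2)·(-3403/800) = 961/100 ; √disc = 31/10
  v_R = (−(21/20) + 31/10) / (2·(1/2)) = 41/20 m/s
check:
T_s = v_R/a_R = (41/20)/1 = 2.0500 s
robot covers v_R·T_r = 2.0500·0.2500 = 0.5125 m before braking
robot covers 2.0500·2.0500 − ½·1.0000·2.0500² = 2.1012 m while stopping
human closes 0.8000·2.3000 = 1.8400 m
margins: 0.2500+0.0050+0.1000 = 0.3550 m
sum ≈ 0.5125+2.1012+1.8400+0.3550 ≈ 4.8087 m = S ✓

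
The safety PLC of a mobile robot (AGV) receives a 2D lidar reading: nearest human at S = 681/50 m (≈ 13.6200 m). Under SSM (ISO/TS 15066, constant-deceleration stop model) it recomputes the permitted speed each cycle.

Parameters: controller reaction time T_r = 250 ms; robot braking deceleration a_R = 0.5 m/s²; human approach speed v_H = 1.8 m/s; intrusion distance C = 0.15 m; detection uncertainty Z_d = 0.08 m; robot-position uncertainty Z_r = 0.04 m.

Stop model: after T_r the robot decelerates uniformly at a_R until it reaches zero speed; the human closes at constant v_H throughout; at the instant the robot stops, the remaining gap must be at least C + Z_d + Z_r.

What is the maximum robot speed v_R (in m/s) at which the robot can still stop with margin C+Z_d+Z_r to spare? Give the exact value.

v_R_max = 43/20 m/s = 2.1500 m/s

at the boundary: (1)·v² + (77/20)·v + (-129/10) = 0
  disc = (77/20)² − 4·(1)·(-129/10) = 26569/400 ; √disc = 163/20
  v_R = (−(77/20) + 163/20) / (2·(1)) = 43/20 m/s
check:
T_s = v_R/a_R = (43/20)/(1/2) = 4.3000 s
robot in T_r: 2.1500·0.2500 = 0.5375 m
robot under decel: 2.1500²/(2·0.5000) = 4.6225 m
person approaches 1.8000·(0.2500+4.3000) = 8.1900 m
residual clearance needed = 0.1500+0.0800+0.0400 = 0.2700 m
sum ≈ 0.5375+4.6225+8.1900+0.2700 ≈ 13.6200 m = S ✓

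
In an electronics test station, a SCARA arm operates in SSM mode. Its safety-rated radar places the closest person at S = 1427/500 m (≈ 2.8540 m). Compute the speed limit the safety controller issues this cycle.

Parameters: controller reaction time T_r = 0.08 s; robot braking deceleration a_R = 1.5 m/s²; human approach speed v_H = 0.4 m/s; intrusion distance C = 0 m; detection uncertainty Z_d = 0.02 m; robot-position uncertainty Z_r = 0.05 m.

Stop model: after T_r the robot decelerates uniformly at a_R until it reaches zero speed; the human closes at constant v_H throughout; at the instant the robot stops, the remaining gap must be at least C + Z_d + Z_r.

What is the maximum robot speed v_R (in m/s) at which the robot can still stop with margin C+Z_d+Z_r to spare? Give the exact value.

collect terms ⇒ (1/3)·v_R² + (26/75)·v_R + (-344/125) = 0
  disc = (26/75)² − 4·(1/3)·(-344/125) = 21316/5625 ; √disc = 146/75
  v_R = (−(26/75) + 146/75) / (2·(1/3)) = 12/5 m/s
check:
T_s = v_R/a_R = (12/5)/(3/2) = 1.6000 s
robot in T_r: 2.4000·0.0800 = 0.1920 m
braking distance = 2.4000²/(2·1.5000) = 1.9200 m
person approaches 0.4000·(0.0800+1.6000) = 0.6720 m
residual clearance needed = 0.0000+0.0200+0.0500 = 0.0700 m
sum ≈ 0.1920+1.9200+0.6720+0.0700 ≈ 2.8540 m = S ✓

v_R_max = 12/5 m/s = 2.4000 m/s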